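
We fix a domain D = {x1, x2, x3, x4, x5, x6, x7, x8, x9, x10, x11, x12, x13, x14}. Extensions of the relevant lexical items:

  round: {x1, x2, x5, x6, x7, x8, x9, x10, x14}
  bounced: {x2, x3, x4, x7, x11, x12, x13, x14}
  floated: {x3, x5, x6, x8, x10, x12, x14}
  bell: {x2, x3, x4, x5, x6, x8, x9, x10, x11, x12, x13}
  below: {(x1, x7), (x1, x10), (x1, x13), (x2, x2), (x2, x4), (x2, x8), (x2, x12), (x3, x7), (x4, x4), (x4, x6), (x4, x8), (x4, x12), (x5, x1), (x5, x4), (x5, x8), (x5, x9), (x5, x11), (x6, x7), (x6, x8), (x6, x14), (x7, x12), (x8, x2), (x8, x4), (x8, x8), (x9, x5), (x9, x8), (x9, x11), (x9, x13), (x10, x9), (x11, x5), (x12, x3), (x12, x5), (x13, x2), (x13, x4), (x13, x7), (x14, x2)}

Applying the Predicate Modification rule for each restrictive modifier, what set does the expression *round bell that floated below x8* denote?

⟦that floated⟧ = ⟦floated⟧ = {x3, x5, x6, x8, x10, x12, x14}
⟦below x8⟧ = {x : ⟨x, x8⟩ ∈ ⟦below⟧} = {x2, x4, x5, x6, x8, x9}
⟦bell⟧ = {x2, x3, x4, x5, x6, x8, x9, x10, x11, x12, x13}
… ∩ ⟦that floated⟧ = {x2, x3, x4, x5, x6, x8, x9, x10, x11, x12, x13} ∩ {x3, x5, x6, x8, x10, x12, x14} = {x3, x5, x6, x8, x10, x12}
… ∩ ⟦below x8⟧ = {x3, x5, x6, x8, x10, x12} ∩ {x2, x4, x5, x6, x8, x9} = {x5, x6, x8}
… ∩ ⟦round⟧ = {x5, x6, x8} ∩ {x1, x2, x5, x6, x7, x8, x9, x10, x14} = {x5, x6, x8}
So ⟦round bell that floated below x8⟧ = {x5, x6, x8}.

{x5, x6, x8}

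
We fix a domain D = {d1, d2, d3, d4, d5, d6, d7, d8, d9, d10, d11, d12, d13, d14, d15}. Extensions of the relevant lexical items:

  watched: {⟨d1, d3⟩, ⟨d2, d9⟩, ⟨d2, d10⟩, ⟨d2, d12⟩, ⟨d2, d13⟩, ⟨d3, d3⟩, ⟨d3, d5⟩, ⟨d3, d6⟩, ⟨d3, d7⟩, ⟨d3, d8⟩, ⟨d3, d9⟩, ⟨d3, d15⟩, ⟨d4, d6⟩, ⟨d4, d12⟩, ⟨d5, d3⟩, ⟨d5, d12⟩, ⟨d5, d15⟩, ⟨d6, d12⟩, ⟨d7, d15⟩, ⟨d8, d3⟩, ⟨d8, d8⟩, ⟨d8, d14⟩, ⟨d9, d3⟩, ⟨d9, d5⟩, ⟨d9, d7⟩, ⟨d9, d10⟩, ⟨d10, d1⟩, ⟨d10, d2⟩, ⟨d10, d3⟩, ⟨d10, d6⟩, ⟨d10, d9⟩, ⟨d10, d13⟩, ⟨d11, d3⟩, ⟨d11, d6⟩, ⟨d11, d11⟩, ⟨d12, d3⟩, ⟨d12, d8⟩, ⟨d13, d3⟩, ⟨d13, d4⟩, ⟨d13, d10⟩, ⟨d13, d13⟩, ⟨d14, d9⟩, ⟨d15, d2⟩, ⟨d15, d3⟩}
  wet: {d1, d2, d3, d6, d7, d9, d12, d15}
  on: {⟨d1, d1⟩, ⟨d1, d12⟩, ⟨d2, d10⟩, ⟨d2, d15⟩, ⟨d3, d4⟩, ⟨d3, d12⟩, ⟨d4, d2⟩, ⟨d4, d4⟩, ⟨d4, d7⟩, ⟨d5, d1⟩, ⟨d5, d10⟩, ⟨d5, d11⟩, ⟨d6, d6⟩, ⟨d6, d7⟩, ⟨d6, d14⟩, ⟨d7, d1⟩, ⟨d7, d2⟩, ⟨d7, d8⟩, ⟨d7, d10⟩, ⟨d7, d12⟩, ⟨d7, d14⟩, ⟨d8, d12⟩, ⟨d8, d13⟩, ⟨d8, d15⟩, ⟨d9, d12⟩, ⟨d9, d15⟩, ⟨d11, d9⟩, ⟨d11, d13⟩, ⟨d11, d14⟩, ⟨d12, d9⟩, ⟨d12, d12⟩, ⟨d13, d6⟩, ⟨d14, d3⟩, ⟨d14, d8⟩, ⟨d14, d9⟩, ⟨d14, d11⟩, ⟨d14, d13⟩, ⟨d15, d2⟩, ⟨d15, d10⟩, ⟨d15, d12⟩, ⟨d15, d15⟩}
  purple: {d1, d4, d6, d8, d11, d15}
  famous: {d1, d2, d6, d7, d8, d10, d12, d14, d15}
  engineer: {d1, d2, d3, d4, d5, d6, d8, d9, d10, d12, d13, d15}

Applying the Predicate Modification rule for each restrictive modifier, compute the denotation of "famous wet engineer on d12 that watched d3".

⟦on d12⟧ = {x : ⟨x, d12⟩ ∈ ⟦on⟧} = {d1, d3, d7, d8, d9, d12, d15}
⟦that watched d3⟧ = {x : ⟨x, d3⟩ ∈ ⟦watched⟧} = {d1, d3, d5, d8, d9, d10, d11, d12, d13, d15}
⟦engineer⟧ = {d1, d2, d3, d4, d5, d6, d8, d9, d10, d12, d13, d15}
… ∩ ⟦on d12⟧ = {d1, d2, d3, d4, d5, d6, d8, d9, d10, d12, d13, d15} ∩ {d1, d3, d7, d8, d9, d12, d15} = {d1, d3, d8, d9, d12, d15}
… ∩ ⟦that watched d3⟧ = {d1, d3, d8, d9, d12, d15} ∩ {d1, d3, d5, d8, d9, d10, d11, d12, d13, d15} = {d1, d3, d8, d9, d12, d15}
… ∩ ⟦famous⟧ = {d1, d3, d8, d9, d12, d15} ∩ {d1, d2, d6, d7, d8, d10, d12, d14, d15} = {d1, d8, d12, d15}
… ∩ ⟦wet⟧ = {d1, d8, d12, d15} ∩ {d1, d2, d3, d6, d7, d9, d12, d15} = {d1, d12, d15}
So ⟦famous wet engineer on d12 that watched d3⟧ = {d1, d12, d15}.

{d1, d12, d15}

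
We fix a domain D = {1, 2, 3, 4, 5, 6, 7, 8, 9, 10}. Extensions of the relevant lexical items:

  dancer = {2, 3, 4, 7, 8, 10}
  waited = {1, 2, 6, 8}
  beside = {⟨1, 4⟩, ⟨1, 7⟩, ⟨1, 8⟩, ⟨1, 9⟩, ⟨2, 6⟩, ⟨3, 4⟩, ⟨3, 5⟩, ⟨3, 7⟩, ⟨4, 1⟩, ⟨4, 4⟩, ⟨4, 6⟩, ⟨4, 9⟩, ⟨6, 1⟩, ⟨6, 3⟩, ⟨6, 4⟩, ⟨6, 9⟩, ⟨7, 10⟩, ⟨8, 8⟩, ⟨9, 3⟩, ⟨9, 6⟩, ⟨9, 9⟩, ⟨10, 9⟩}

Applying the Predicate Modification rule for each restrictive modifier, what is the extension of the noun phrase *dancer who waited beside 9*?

⟦who waited⟧ = ⟦waited⟧ = {1, 2, 6, 8}
⟦beside 9⟧ = {x : ⟨x, 9⟩ ∈ ⟦beside⟧} = {1, 4, 6, 9, 10}
⟦dancer⟧ = {2, 3, 4, 7, 8, 10}
… ∩ ⟦who waited⟧ = {2, 3, 4, 7, 8, 10} ∩ {1, 2, 6, 8} = {2, 8}
… ∩ ⟦beside 9⟧ = {2, 8} ∩ {1, 4, 6, 9, 10} = ∅
So ⟦dancer who waited beside 9⟧ = { }.

{ }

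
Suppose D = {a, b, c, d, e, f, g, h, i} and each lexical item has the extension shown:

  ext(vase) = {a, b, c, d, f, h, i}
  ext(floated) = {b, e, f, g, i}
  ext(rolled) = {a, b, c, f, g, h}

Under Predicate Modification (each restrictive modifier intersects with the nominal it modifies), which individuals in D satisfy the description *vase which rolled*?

{a, b, c, f, h}

⟦which rolled⟧ = ⟦rolled⟧ = {a, b, c, f, g, h}
⟦vase⟧ = {a, b, c, d, f, h, i}
… ∩ ⟦which rolled⟧ = {a, b, c, d, f, h, i} ∩ {a, b, c, f, g, h} = {a, b, c, f, h}
So ⟦vase which rolled⟧ = {a, b, c, f, h}.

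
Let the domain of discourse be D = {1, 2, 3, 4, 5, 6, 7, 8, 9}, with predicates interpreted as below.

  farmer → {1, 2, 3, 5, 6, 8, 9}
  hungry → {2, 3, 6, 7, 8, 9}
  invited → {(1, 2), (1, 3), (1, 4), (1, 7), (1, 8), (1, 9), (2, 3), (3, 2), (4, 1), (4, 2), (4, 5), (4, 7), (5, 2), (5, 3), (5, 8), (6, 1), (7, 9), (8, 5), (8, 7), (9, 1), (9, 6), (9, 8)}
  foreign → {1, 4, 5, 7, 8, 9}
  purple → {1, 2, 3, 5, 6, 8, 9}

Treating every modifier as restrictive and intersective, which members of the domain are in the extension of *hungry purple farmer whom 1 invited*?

⟦whom 1 invited⟧ = {x : ⟨1, x⟩ ∈ ⟦invited⟧} = {2, 3, 4, 7, 8, 9}
⟦farmer⟧ = {1, 2, 3, 5, 6, 8, 9}
… ∩ ⟦whom 1 invited⟧ = {1, 2, 3, 5, 6, 8, 9} ∩ {2, 3, 4, 7, 8, 9} = {2, 3, 8, 9}
… ∩ ⟦hungry⟧ = {2, 3, 8, 9} ∩ {2, 3, 6, 7, 8, 9} = {2, 3, 8, 9}
… ∩ ⟦purple⟧ = {2, 3, 8, 9} ∩ {1, 2, 3, 5, 6, 8, 9} = {2, 3, 8, 9}
So ⟦hungry purple farmer whom 1 invited⟧ = {2, 3, 8, 9}.

{2, 3, 8, 9}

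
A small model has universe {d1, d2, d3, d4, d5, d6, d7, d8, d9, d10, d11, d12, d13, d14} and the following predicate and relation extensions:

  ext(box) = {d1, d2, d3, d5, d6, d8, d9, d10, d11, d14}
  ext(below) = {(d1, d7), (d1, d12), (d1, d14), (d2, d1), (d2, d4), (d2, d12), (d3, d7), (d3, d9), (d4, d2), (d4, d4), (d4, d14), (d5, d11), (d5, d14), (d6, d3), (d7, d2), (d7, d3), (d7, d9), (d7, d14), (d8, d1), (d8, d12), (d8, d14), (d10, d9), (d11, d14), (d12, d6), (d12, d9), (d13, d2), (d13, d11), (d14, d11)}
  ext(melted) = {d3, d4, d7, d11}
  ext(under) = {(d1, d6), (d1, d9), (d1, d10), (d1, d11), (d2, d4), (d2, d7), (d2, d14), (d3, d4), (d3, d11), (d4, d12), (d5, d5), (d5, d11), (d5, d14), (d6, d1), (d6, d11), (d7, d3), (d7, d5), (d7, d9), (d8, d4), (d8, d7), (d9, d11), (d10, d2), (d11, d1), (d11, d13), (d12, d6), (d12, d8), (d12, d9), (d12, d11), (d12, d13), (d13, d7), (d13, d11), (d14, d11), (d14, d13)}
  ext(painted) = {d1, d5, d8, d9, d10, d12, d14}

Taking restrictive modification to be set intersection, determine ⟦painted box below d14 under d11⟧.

⟦below d14⟧ = {x : ⟨x, d14⟩ ∈ ⟦below⟧} = {d1, d4, d5, d7, d8, d11}
⟦under d11⟧ = {x : ⟨x, d11⟩ ∈ ⟦under⟧} = {d1, d3, d5, d6, d9, d12, d13, d14}
⟦box⟧ = {d1, d2, d3, d5, d6, d8, d9, d10, d11, d14}
… ∩ ⟦below d14⟧ = {d1, d2, d3, d5, d6, d8, d9, d10, d11, d14} ∩ {d1, d4, d5, d7, d8, d11} = {d1, d5, d8, d11}
… ∩ ⟦under d11⟧ = {d1, d5, d8, d11} ∩ {d1, d3, d5, d6, d9, d12, d13, d14} = {d1, d5}
… ∩ ⟦painted⟧ = {d1, d5} ∩ {d1, d5, d8, d9, d10, d12, d14} = {d1, d5}
So ⟦painted box below d14 under d11⟧ = {d1, d5}.

{d1, d5}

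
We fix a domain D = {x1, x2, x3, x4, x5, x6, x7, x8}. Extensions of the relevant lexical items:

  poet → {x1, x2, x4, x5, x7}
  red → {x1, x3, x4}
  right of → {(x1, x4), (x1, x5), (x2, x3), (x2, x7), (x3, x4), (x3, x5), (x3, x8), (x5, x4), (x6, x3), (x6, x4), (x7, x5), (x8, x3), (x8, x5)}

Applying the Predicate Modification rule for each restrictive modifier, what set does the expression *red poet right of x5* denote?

{x1}

⟦right of x5⟧ = {x : ⟨x, x5⟩ ∈ ⟦right of⟧} = {x1, x3, x7, x8}
⟦poet⟧ = {x1, x2, x4, x5, x7}
… ∩ ⟦right of x5⟧ = {x1, x2, x4, x5, x7} ∩ {x1, x3, x7, x8} = {x1, x7}
… ∩ ⟦red⟧ = {x1, x7} ∩ {x1, x3, x4} = {x1}
So ⟦red poet right of x5⟧ = {x1}.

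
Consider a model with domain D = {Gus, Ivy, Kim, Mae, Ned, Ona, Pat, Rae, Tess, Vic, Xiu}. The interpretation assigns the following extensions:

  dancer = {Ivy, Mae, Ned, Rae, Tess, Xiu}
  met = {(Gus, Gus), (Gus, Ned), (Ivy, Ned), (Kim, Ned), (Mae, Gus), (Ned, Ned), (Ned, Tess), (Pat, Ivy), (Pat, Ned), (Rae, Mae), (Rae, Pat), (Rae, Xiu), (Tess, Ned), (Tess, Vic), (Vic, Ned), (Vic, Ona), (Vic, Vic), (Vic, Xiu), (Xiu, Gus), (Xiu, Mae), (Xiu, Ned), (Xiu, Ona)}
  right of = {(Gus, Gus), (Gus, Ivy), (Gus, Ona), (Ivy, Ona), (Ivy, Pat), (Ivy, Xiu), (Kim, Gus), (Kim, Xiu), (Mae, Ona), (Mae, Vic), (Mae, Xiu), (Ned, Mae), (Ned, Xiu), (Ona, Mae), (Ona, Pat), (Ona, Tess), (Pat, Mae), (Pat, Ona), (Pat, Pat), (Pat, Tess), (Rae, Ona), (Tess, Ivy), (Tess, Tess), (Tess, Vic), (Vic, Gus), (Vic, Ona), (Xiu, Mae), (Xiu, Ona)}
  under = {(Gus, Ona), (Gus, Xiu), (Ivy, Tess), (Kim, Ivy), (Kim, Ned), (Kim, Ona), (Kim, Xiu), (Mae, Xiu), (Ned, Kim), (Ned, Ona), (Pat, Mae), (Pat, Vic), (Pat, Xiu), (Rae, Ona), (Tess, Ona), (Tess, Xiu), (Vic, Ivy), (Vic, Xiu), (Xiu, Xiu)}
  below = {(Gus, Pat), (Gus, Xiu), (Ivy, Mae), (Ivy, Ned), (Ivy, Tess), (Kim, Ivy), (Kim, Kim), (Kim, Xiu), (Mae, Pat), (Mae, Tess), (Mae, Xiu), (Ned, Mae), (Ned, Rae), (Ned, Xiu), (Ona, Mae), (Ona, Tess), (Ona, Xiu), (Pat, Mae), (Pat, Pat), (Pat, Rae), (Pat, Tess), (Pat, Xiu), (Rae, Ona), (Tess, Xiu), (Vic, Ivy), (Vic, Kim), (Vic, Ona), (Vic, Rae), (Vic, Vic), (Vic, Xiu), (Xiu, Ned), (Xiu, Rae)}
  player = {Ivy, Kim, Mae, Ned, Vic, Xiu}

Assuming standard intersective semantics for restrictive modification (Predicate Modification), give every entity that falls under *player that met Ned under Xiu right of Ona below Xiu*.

{Vic}

⟦that met Ned⟧ = {x : ⟨x, Ned⟩ ∈ ⟦met⟧} = {Gus, Ivy, Kim, Ned, Pat, Tess, Vic, Xiu}
⟦under Xiu⟧ = {x : ⟨x, Xiu⟩ ∈ ⟦under⟧} = {Gus, Kim, Mae, Pat, Tess, Vic, Xiu}
⟦right of Ona⟧ = {x : ⟨x, Ona⟩ ∈ ⟦right of⟧} = {Gus, Ivy, Mae, Pat, Rae, Vic, Xiu}
⟦below Xiu⟧ = {x : ⟨x, Xiu⟩ ∈ ⟦below⟧} = {Gus, Kim, Mae, Ned, Ona, Pat, Tess, Vic}
⟦player⟧ = {Ivy, Kim, Mae, Ned, Vic, Xiu}
… ∩ ⟦that met Ned⟧ = {Ivy, Kim, Mae, Ned, Vic, Xiu} ∩ {Gus, Ivy, Kim, Ned, Pat, Tess, Vic, Xiu} = {Ivy, Kim, Ned, Vic, Xiu}
… ∩ ⟦under Xiu⟧ = {Ivy, Kim, Ned, Vic, Xiu} ∩ {Gus, Kim, Mae, Pat, Tess, Vic, Xiu} = {Kim, Vic, Xiu}
… ∩ ⟦right of Ona⟧ = {Kim, Vic, Xiu} ∩ {Gus, Ivy, Mae, Pat, Rae, Vic, Xiu} = {Vic, Xiu}
… ∩ ⟦below Xiu⟧ = {Vic, Xiu} ∩ {Gus, Kim, Mae, Ned, Ona, Pat, Tess, Vic} = {Vic}
So ⟦player that met Ned under Xiu right of Ona below Xiu⟧ = {Vic}.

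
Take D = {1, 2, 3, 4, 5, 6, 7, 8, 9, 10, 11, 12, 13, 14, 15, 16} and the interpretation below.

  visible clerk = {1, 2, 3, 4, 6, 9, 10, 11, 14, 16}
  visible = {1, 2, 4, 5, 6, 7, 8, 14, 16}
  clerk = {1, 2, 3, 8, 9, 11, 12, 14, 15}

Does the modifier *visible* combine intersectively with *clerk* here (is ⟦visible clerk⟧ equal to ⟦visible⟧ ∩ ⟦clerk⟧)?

no

⟦visible⟧ ∩ ⟦clerk⟧ = {1, 2, 4, 5, 6, 7, 8, 14, 16} ∩ {1, 2, 3, 8, 9, 11, 12, 14, 15} = {1, 2, 8, 14}
Observed ⟦visible clerk⟧ = {1, 2, 3, 4, 6, 9, 10, 11, 14, 16}.
These differ, so the modifier is not intersective in this model.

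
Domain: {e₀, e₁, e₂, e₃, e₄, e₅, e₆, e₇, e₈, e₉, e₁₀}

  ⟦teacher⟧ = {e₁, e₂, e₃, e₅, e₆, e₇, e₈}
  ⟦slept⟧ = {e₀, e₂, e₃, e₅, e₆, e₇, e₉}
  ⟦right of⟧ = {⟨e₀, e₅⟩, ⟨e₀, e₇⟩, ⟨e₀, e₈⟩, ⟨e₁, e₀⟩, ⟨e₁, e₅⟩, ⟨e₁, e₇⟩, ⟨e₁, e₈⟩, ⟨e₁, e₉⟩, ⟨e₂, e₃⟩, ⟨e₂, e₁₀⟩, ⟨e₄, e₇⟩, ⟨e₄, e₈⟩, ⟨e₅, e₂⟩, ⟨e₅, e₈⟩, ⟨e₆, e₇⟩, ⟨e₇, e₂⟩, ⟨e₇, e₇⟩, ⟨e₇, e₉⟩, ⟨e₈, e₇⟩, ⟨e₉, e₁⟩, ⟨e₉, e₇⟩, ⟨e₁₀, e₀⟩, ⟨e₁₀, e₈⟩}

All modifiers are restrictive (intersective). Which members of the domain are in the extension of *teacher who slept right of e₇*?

{e₆, e₇}

⟦who slept⟧ = ⟦slept⟧ = {e₀, e₂, e₃, e₅, e₆, e₇, e₉}
⟦right of e₇⟧ = {x : ⟨x, e₇⟩ ∈ ⟦right of⟧} = {e₀, e₁, e₄, e₆, e₇, e₈, e₉}
⟦teacher⟧ = {e₁, e₂, e₃, e₅, e₆, e₇, e₈}
… ∩ ⟦who slept⟧ = {e₁, e₂, e₃, e₅, e₆, e₇, e₈} ∩ {e₀, e₂, e₃, e₅, e₆, e₇, e₉} = {e₂, e₃, e₅, e₆, e₇}
… ∩ ⟦right of e₇⟧ = {e₂, e₃, e₅, e₆, e₇} ∩ {e₀, e₁, e₄, e₆, e₇, e₈, e₉} = {e₆, e₇}
So ⟦teacher who slept right of e₇⟧ = {e₆, e₇}.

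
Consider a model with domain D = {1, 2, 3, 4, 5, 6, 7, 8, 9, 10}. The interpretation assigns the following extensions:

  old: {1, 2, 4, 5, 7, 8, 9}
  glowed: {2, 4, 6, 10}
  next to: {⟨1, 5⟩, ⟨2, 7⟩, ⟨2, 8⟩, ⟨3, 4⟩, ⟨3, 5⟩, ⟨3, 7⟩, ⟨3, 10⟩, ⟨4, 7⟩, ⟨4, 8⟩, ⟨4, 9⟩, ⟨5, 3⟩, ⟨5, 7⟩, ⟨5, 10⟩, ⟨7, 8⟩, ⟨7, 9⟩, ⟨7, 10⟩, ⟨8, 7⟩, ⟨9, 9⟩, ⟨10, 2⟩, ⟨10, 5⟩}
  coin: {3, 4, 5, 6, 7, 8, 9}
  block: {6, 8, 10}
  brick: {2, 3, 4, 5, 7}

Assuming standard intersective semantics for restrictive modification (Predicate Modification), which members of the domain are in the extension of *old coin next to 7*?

⟦next to 7⟧ = {x : ⟨x, 7⟩ ∈ ⟦next to⟧} = {2, 3, 4, 5, 8}
⟦coin⟧ = {3, 4, 5, 6, 7, 8, 9}
… ∩ ⟦next to 7⟧ = {3, 4, 5, 6, 7, 8, 9} ∩ {2, 3, 4, 5, 8} = {3, 4, 5, 8}
… ∩ ⟦old⟧ = {3, 4, 5, 8} ∩ {1, 2, 4, 5, 7, 8, 9} = {4, 5, 8}
So ⟦old coin next to 7⟧ = {4, 5, 8}.

{4, 5, 8}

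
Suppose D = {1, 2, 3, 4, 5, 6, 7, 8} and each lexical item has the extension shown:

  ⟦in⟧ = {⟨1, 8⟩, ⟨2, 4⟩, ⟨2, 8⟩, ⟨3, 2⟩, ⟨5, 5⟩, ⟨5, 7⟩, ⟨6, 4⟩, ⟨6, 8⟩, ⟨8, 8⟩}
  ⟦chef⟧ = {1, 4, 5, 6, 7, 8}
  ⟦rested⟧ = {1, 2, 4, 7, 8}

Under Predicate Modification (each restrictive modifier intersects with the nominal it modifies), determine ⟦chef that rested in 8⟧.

{1, 8}

⟦that rested⟧ = ⟦rested⟧ = {1, 2, 4, 7, 8}
⟦in 8⟧ = {x : ⟨x, 8⟩ ∈ ⟦in⟧} = {1, 2, 6, 8}
⟦chef⟧ = {1, 4, 5, 6, 7, 8}
… ∩ ⟦that rested⟧ = {1, 4, 5, 6, 7, 8} ∩ {1, 2, 4, 7, 8} = {1, 4, 7, 8}
… ∩ ⟦in 8⟧ = {1, 4, 7, 8} ∩ {1, 2, 6, 8} = {1, 8}
So ⟦chef that rested in 8⟧ = {1, 8}.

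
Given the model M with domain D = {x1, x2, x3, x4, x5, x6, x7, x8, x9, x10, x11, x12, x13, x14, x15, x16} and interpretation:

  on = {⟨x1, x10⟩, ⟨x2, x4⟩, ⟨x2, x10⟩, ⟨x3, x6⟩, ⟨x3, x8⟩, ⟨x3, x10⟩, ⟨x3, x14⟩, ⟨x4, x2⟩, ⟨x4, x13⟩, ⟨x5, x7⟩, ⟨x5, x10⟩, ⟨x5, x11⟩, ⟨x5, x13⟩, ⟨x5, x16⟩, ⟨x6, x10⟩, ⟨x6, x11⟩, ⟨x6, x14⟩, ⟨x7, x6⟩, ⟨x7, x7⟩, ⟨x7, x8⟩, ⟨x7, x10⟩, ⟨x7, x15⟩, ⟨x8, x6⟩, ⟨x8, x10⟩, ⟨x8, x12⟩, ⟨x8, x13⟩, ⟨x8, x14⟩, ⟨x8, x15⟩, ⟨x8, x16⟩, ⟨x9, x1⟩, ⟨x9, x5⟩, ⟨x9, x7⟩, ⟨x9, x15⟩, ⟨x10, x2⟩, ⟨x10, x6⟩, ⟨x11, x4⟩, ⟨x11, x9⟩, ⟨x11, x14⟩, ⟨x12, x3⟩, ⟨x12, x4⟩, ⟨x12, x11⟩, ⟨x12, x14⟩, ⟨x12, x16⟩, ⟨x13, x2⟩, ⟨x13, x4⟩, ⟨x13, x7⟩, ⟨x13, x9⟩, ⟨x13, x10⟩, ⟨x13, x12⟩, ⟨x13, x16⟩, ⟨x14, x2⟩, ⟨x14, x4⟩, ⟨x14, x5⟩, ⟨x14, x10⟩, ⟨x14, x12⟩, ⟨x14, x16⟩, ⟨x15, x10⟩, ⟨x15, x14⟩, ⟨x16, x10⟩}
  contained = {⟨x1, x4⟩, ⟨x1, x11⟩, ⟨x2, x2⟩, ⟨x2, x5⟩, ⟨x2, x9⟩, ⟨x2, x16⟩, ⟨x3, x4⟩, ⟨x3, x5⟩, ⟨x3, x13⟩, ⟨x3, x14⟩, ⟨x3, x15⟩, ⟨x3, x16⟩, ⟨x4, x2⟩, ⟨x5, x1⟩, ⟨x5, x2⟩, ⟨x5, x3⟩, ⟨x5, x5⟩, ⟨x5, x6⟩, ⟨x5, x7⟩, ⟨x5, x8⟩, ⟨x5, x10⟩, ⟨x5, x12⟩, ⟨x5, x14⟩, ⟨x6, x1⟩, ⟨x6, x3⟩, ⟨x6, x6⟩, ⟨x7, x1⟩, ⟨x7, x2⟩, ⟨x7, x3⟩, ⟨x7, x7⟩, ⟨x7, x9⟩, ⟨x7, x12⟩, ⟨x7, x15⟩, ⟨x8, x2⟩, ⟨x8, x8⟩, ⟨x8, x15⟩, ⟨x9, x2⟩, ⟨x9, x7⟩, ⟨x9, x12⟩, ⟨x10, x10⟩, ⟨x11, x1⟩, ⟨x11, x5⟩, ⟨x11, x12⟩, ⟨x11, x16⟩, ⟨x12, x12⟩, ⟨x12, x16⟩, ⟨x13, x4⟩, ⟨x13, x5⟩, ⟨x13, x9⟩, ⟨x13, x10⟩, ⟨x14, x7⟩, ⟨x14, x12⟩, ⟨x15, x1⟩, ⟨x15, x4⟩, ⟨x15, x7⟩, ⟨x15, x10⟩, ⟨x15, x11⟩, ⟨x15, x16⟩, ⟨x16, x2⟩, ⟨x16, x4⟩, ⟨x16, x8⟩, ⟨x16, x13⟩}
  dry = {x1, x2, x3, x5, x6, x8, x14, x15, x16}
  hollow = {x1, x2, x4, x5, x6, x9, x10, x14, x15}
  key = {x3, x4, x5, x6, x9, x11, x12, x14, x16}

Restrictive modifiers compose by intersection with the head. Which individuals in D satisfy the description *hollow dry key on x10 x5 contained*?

{x5, x6, x14}

⟦on x10⟧ = {x : ⟨x, x10⟩ ∈ ⟦on⟧} = {x1, x2, x3, x5, x6, x7, x8, x13, x14, x15, x16}
⟦x5 contained⟧ = {x : ⟨x5, x⟩ ∈ ⟦contained⟧} = {x1, x2, x3, x5, x6, x7, x8, x10, x12, x14}
⟦key⟧ = {x3, x4, x5, x6, x9, x11, x12, x14, x16}
… ∩ ⟦on x10⟧ = {x3, x4, x5, x6, x9, x11, x12, x14, x16} ∩ {x1, x2, x3, x5, x6, x7, x8, x13, x14, x15, x16} = {x3, x5, x6, x14, x16}
… ∩ ⟦x5 contained⟧ = {x3, x5, x6, x14, x16} ∩ {x1, x2, x3, x5, x6, x7, x8, x10, x12, x14} = {x3, x5, x6, x14}
… ∩ ⟦hollow⟧ = {x3, x5, x6, x14} ∩ {x1, x2, x4, x5, x6, x9, x10, x14, x15} = {x5, x6, x14}
… ∩ ⟦dry⟧ = {x5, x6, x14} ∩ {x1, x2, x3, x5, x6, x8, x14, x15, x16} = {x5, x6, x14}
So ⟦hollow dry key on x10 x5 contained⟧ = {x5, x6, x14}.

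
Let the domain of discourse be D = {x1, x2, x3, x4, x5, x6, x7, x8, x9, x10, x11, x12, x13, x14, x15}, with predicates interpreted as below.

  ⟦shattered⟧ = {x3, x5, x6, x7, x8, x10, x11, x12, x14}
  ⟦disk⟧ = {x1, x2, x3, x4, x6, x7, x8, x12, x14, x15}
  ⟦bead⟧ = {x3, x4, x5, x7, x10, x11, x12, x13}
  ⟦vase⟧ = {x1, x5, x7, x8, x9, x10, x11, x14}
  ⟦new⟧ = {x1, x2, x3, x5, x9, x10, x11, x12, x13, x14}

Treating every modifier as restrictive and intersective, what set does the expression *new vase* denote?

{x1, x5, x9, x10, x11, x14}

⟦vase⟧ = {x1, x5, x7, x8, x9, x10, x11, x14}
… ∩ ⟦new⟧ = {x1, x5, x7, x8, x9, x10, x11, x14} ∩ {x1, x2, x3, x5, x9, x10, x11, x12, x13, x14} = {x1, x5, x9, x10, x11, x14}
So ⟦new vase⟧ = {x1, x5, x9, x10, x11, x14}.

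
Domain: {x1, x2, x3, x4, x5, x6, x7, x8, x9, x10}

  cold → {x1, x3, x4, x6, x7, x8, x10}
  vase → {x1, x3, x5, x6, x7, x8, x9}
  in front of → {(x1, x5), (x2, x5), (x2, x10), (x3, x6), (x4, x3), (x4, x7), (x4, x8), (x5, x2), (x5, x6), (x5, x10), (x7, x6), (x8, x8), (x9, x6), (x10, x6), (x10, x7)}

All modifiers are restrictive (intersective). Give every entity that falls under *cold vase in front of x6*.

{x3, x7}

⟦in front of x6⟧ = {x : ⟨x, x6⟩ ∈ ⟦in front of⟧} = {x3, x5, x7, x9, x10}
⟦vase⟧ = {x1, x3, x5, x6, x7, x8, x9}
… ∩ ⟦in front of x6⟧ = {x1, x3, x5, x6, x7, x8, x9} ∩ {x3, x5, x7, x9, x10} = {x3, x5, x7, x9}
… ∩ ⟦cold⟧ = {x3, x5, x7, x9} ∩ {x1, x3, x4, x6, x7, x8, x10} = {x3, x7}
So ⟦cold vase in front of x6⟧ = {x3, x7}.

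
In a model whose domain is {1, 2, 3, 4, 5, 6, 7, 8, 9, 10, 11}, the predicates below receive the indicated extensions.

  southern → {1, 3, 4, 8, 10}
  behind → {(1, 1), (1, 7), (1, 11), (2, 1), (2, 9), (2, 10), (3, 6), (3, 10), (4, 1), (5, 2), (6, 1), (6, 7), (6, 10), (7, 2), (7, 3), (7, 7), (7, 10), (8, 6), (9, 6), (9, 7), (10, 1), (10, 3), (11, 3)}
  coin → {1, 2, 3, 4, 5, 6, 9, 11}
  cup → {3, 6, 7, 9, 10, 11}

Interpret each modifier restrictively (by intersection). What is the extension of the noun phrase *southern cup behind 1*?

⟦behind 1⟧ = {x : ⟨x, 1⟩ ∈ ⟦behind⟧} = {1, 2, 4, 6, 10}
⟦cup⟧ = {3, 6, 7, 9, 10, 11}
… ∩ ⟦behind 1⟧ = {3, 6, 7, 9, 10, 11} ∩ {1, 2, 4, 6, 10} = {6, 10}
… ∩ ⟦southern⟧ = {6, 10} ∩ {1, 3, 4, 8, 10} = {10}
So ⟦southern cup behind 1⟧ = {10}.

{10}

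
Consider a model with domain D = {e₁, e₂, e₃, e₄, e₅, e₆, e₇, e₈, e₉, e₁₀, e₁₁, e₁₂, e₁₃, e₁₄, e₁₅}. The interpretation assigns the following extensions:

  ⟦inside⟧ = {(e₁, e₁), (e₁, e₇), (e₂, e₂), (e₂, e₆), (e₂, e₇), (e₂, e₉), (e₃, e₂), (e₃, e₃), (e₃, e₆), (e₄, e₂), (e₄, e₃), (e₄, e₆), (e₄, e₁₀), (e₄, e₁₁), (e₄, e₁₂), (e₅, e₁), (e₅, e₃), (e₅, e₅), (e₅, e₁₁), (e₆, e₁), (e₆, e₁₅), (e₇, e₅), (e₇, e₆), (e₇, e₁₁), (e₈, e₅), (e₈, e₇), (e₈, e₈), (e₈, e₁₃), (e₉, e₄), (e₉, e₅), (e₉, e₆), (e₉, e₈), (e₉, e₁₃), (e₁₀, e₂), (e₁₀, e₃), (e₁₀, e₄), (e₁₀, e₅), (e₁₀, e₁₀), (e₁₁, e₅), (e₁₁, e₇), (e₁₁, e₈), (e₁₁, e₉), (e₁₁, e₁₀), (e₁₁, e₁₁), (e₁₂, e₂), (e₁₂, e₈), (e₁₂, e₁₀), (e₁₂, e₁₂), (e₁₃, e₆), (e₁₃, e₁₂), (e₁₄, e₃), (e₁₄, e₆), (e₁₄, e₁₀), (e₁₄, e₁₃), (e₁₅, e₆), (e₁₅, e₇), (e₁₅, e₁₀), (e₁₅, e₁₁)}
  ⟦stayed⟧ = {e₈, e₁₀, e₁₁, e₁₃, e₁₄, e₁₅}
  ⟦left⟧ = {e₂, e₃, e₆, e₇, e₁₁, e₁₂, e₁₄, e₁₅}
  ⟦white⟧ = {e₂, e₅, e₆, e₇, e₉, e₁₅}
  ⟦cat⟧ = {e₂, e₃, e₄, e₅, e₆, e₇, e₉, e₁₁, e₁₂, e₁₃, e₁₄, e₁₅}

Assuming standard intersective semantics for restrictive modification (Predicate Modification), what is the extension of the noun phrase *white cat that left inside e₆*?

{e₂, e₇, e₁₅}

⟦that left⟧ = ⟦left⟧ = {e₂, e₃, e₆, e₇, e₁₁, e₁₂, e₁₄, e₁₅}
⟦inside e₆⟧ = {x : ⟨x, e₆⟩ ∈ ⟦inside⟧} = {e₂, e₃, e₄, e₇, e₉, e₁₃, e₁₄, e₁₅}
⟦cat⟧ = {e₂, e₃, e₄, e₅, e₆, e₇, e₉, e₁₁, e₁₂, e₁₃, e₁₄, e₁₅}
… ∩ ⟦that left⟧ = {e₂, e₃, e₄, e₅, e₆, e₇, e₉, e₁₁, e₁₂, e₁₃, e₁₄, e₁₅} ∩ {e₂, e₃, e₆, e₇, e₁₁, e₁₂, e₁₄, e₁₅} = {e₂, e₃, e₆, e₇, e₁₁, e₁₂, e₁₄, e₁₅}
… ∩ ⟦inside e₆⟧ = {e₂, e₃, e₆, e₇, e₁₁, e₁₂, e₁₄, e₁₅} ∩ {e₂, e₃, e₄, e₇, e₉, e₁₃, e₁₄, e₁₅} = {e₂, e₃, e₇, e₁₄, e₁₅}
… ∩ ⟦white⟧ = {e₂, e₃, e₇, e₁₄, e₁₅} ∩ {e₂, e₅, e₆, e₇, e₉, e₁₅} = {e₂, e₇, e₁₅}
So ⟦white cat that left inside e₆⟧ = {e₂, e₇, e₁₅}.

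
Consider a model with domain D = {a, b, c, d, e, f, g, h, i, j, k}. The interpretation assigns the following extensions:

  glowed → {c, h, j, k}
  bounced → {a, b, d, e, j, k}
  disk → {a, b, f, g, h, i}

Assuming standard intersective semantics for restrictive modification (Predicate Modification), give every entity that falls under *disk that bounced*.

{a, b}

⟦that bounced⟧ = ⟦bounced⟧ = {a, b, d, e, j, k}
⟦disk⟧ = {a, b, f, g, h, i}
… ∩ ⟦that bounced⟧ = {a, b, f, g, h, i} ∩ {a, b, d, e, j, k} = {a, b}
So ⟦disk that bounced⟧ = {a, b}.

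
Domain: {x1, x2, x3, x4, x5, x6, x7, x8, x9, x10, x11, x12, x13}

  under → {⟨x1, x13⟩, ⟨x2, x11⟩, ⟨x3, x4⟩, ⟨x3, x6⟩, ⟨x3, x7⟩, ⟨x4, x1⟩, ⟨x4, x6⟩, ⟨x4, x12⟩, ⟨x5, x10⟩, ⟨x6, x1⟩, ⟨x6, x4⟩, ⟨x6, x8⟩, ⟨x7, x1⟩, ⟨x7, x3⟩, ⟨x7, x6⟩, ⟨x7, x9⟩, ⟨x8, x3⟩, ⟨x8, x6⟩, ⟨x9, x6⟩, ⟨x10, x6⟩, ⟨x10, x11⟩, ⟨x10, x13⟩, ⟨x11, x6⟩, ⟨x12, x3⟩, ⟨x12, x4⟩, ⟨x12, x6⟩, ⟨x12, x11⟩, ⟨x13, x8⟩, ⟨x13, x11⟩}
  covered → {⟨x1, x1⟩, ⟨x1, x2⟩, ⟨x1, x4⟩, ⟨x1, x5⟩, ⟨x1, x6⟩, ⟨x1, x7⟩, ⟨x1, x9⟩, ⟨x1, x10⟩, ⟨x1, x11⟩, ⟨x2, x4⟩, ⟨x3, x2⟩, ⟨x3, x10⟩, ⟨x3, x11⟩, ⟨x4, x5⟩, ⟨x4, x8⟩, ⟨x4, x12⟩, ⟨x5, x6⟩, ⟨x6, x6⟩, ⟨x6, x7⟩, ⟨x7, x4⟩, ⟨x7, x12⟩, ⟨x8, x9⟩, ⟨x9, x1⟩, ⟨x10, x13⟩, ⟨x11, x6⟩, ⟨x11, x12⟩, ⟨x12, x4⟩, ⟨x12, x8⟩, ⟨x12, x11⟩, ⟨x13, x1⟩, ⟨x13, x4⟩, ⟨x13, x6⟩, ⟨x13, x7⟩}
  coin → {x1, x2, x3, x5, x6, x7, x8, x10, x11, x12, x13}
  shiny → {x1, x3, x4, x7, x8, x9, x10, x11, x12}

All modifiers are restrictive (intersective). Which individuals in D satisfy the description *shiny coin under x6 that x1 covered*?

⟦under x6⟧ = {x : ⟨x, x6⟩ ∈ ⟦under⟧} = {x3, x4, x7, x8, x9, x10, x11, x12}
⟦that x1 covered⟧ = {x : ⟨x1, x⟩ ∈ ⟦covered⟧} = {x1, x2, x4, x5, x6, x7, x9, x10, x11}
⟦coin⟧ = {x1, x2, x3, x5, x6, x7, x8, x10, x11, x12, x13}
… ∩ ⟦under x6⟧ = {x1, x2, x3, x5, x6, x7, x8, x10, x11, x12, x13} ∩ {x3, x4, x7, x8, x9, x10, x11, x12} = {x3, x7, x8, x10, x11, x12}
… ∩ ⟦that x1 covered⟧ = {x3, x7, x8, x10, x11, x12} ∩ {x1, x2, x4, x5, x6, x7, x9, x10, x11} = {x7, x10, x11}
… ∩ ⟦shiny⟧ = {x7, x10, x11} ∩ {x1, x3, x4, x7, x8, x9, x10, x11, x12} = {x7, x10, x11}
So ⟦shiny coin under x6 that x1 covered⟧ = {x7, x10, x11}.

{x7, x10, x11}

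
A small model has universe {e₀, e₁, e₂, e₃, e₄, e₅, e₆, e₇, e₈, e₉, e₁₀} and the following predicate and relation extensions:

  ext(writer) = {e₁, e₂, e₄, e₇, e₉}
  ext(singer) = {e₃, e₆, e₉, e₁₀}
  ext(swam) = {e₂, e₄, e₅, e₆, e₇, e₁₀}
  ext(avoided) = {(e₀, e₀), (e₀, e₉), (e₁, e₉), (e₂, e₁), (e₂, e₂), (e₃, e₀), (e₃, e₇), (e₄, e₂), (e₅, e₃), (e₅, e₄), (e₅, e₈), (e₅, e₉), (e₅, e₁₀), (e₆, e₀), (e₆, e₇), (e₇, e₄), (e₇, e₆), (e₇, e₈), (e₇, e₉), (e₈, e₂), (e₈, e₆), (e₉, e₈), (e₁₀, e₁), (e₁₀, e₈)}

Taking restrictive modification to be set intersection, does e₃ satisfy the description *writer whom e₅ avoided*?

⟦whom e₅ avoided⟧ = {x : ⟨e₅, x⟩ ∈ ⟦avoided⟧} = {e₃, e₄, e₈, e₉, e₁₀}
⟦writer⟧ = {e₁, e₂, e₄, e₇, e₉}
… ∩ ⟦whom e₅ avoided⟧ = {e₁, e₂, e₄, e₇, e₉} ∩ {e₃, e₄, e₈, e₉, e₁₀} = {e₄, e₉}
⟦writer whom e₅ avoided⟧ = {e₄, e₉}; e₃ ∉ this set.

no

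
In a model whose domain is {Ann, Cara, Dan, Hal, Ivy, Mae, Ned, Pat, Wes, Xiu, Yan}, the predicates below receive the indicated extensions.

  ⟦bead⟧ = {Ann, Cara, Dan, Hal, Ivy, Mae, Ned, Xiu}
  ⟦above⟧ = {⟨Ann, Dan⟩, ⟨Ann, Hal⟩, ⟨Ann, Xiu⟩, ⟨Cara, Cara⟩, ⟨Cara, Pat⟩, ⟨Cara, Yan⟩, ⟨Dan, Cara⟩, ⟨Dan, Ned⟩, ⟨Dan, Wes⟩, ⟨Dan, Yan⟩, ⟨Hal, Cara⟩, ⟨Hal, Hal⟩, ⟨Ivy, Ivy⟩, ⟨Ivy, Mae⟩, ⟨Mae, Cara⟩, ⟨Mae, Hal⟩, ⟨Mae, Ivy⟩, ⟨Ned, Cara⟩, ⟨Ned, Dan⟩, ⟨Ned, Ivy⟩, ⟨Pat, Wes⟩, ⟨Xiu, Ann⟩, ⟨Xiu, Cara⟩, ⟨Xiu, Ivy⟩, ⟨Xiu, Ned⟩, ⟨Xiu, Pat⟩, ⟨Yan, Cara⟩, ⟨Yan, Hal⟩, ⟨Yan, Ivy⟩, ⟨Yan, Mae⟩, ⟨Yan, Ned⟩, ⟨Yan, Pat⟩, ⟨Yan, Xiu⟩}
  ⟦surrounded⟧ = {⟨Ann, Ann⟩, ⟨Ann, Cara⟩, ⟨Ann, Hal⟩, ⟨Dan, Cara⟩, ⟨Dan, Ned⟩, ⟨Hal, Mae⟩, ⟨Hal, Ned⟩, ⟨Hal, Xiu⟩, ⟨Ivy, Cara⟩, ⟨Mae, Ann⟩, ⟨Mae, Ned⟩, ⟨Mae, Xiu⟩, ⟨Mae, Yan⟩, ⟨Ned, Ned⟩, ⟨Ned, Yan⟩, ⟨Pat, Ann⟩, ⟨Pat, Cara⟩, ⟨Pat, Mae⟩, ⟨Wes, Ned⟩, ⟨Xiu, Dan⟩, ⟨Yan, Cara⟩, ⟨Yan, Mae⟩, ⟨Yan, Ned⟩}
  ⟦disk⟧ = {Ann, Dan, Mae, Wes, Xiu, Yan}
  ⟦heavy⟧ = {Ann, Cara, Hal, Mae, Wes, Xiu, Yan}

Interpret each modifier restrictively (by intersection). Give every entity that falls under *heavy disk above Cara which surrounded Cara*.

⟦above Cara⟧ = {x : ⟨x, Cara⟩ ∈ ⟦above⟧} = {Cara, Dan, Hal, Mae, Ned, Xiu, Yan}
⟦which surrounded Cara⟧ = {x : ⟨x, Cara⟩ ∈ ⟦surrounded⟧} = {Ann, Dan, Ivy, Pat, Yan}
⟦disk⟧ = {Ann, Dan, Mae, Wes, Xiu, Yan}
… ∩ ⟦above Cara⟧ = {Ann, Dan, Mae, Wes, Xiu, Yan} ∩ {Cara, Dan, Hal, Mae, Ned, Xiu, Yan} = {Dan, Mae, Xiu, Yan}
… ∩ ⟦which surrounded Cara⟧ = {Dan, Mae, Xiu, Yan} ∩ {Ann, Dan, Ivy, Pat, Yan} = {Dan, Yan}
… ∩ ⟦heavy⟧ = {Dan, Yan} ∩ {Ann, Cara, Hal, Mae, Wes, Xiu, Yan} = {Yan}
So ⟦heavy disk above Cara which surrounded Cara⟧ = {Yan}.

{Yan}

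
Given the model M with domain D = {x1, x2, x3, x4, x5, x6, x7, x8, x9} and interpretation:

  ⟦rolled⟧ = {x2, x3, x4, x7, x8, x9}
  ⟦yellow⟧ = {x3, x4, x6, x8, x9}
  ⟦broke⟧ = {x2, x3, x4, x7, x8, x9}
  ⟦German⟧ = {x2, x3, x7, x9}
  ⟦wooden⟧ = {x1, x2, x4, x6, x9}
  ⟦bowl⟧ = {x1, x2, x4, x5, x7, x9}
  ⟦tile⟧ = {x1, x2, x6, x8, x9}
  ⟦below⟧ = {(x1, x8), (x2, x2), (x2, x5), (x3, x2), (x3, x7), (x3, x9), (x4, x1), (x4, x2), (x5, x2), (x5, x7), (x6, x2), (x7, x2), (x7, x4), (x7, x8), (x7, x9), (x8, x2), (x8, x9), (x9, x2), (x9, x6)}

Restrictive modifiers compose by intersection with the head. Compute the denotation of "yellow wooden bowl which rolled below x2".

{x4, x9}

⟦which rolled⟧ = ⟦rolled⟧ = {x2, x3, x4, x7, x8, x9}
⟦below x2⟧ = {x : ⟨x, x2⟩ ∈ ⟦below⟧} = {x2, x3, x4, x5, x6, x7, x8, x9}
⟦bowl⟧ = {x1, x2, x4, x5, x7, x9}
… ∩ ⟦which rolled⟧ = {x1, x2, x4, x5, x7, x9} ∩ {x2, x3, x4, x7, x8, x9} = {x2, x4, x7, x9}
… ∩ ⟦below x2⟧ = {x2, x4, x7, x9} ∩ {x2, x3, x4, x5, x6, x7, x8, x9} = {x2, x4, x7, x9}
… ∩ ⟦yellow⟧ = {x2, x4, x7, x9} ∩ {x3, x4, x6, x8, x9} = {x4, x9}
… ∩ ⟦wooden⟧ = {x4, x9} ∩ {x1, x2, x4, x6, x9} = {x4, x9}
So ⟦yellow wooden bowl which rolled below x2⟧ = {x4, x9}.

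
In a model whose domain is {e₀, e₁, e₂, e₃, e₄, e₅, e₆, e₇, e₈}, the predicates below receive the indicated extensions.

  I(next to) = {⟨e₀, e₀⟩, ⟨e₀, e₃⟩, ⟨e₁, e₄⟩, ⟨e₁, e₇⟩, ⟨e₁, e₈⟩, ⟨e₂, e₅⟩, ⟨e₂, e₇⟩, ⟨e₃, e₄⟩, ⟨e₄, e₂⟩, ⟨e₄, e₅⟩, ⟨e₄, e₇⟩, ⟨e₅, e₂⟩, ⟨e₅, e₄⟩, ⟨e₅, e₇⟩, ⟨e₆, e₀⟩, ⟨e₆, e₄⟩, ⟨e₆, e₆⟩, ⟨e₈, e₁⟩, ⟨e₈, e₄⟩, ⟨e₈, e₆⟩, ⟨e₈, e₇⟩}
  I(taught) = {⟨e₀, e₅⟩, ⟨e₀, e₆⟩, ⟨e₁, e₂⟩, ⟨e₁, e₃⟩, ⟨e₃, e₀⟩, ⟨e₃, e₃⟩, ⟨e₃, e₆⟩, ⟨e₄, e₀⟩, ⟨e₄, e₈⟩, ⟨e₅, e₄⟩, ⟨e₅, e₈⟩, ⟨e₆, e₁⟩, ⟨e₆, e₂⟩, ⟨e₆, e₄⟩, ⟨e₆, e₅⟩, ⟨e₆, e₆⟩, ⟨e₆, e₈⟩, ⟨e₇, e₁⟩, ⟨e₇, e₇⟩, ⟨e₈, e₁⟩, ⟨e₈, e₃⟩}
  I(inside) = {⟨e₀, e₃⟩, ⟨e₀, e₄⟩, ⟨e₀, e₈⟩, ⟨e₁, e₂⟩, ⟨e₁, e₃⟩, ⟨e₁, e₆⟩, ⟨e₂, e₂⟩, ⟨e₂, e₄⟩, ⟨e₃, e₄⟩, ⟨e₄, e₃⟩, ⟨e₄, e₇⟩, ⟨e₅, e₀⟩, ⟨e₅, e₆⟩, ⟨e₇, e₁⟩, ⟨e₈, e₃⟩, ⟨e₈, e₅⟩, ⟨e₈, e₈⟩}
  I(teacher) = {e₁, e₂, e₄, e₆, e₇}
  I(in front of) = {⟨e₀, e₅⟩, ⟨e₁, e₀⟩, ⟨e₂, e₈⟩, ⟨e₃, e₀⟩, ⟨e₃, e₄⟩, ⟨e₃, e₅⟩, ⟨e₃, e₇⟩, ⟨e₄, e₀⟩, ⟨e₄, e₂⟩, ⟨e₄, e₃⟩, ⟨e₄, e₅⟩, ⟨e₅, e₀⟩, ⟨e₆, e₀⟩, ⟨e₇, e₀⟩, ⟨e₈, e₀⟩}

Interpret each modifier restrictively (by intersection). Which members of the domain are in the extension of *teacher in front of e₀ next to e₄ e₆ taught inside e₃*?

⟦in front of e₀⟧ = {x : ⟨x, e₀⟩ ∈ ⟦in front of⟧} = {e₁, e₃, e₄, e₅, e₆, e₇, e₈}
⟦next to e₄⟧ = {x : ⟨x, e₄⟩ ∈ ⟦next to⟧} = {e₁, e₃, e₅, e₆, e₈}
⟦e₆ taught⟧ = {x : ⟨e₆, x⟩ ∈ ⟦taught⟧} = {e₁, e₂, e₄, e₅, e₆, e₈}
⟦inside e₃⟧ = {x : ⟨x, e₃⟩ ∈ ⟦inside⟧} = {e₀, e₁, e₄, e₈}
⟦teacher⟧ = {e₁, e₂, e₄, e₆, e₇}
… ∩ ⟦in front of e₀⟧ = {e₁, e₂, e₄, e₆, e₇} ∩ {e₁, e₃, e₄, e₅, e₆, e₇, e₈} = {e₁, e₄, e₆, e₇}
… ∩ ⟦next to e₄⟧ = {e₁, e₄, e₆, e₇} ∩ {e₁, e₃, e₅, e₆, e₈} = {e₁, e₆}
… ∩ ⟦e₆ taught⟧ = {e₁, e₆} ∩ {e₁, e₂, e₄, e₅, e₆, e₈} = {e₁, e₆}
… ∩ ⟦inside e₃⟧ = {e₁, e₆} ∩ {e₀, e₁, e₄, e₈} = {e₁}
So ⟦teacher in front of e₀ next to e₄ e₆ taught inside e₃⟧ = {e₁}.

{e₁}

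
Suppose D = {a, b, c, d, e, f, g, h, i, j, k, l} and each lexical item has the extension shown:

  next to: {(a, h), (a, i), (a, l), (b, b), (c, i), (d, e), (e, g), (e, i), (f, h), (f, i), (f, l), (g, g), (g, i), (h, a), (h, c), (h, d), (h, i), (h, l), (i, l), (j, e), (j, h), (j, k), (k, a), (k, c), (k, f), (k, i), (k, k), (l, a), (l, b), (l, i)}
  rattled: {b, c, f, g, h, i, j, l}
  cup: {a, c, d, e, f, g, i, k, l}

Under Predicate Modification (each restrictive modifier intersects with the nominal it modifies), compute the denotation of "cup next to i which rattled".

⟦next to i⟧ = {x : ⟨x, i⟩ ∈ ⟦next to⟧} = {a, c, e, f, g, h, k, l}
⟦which rattled⟧ = ⟦rattled⟧ = {b, c, f, g, h, i, j, l}
⟦cup⟧ = {a, c, d, e, f, g, i, k, l}
… ∩ ⟦next to i⟧ = {a, c, d, e, f, g, i, k, l} ∩ {a, c, e, f, g, h, k, l} = {a, c, e, f, g, k, l}
… ∩ ⟦which rattled⟧ = {a, c, e, f, g, k, l} ∩ {b, c, f, g, h, i, j, l} = {c, f, g, l}
So ⟦cup next to i which rattled⟧ = {c, f, g, l}.

{c, f, g, l}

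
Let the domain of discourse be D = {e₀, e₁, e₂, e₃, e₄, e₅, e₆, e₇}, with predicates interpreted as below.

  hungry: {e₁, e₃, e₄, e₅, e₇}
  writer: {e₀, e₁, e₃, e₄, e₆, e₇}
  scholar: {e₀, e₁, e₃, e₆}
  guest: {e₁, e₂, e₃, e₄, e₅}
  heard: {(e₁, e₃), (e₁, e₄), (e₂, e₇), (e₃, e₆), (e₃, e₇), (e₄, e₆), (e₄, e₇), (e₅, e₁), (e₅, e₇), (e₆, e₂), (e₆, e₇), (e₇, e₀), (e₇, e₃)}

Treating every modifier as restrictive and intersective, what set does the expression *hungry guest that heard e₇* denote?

{e₃, e₄, e₅}

⟦that heard e₇⟧ = {x : ⟨x, e₇⟩ ∈ ⟦heard⟧} = {e₂, e₃, e₄, e₅, e₆}
⟦guest⟧ = {e₁, e₂, e₃, e₄, e₅}
… ∩ ⟦that heard e₇⟧ = {e₁, e₂, e₃, e₄, e₅} ∩ {e₂, e₃, e₄, e₅, e₆} = {e₂, e₃, e₄, e₅}
… ∩ ⟦hungry⟧ = {e₂, e₃, e₄, e₅} ∩ {e₁, e₃, e₄, e₅, e₇} = {e₃, e₄, e₅}
So ⟦hungry guest that heard e₇⟧ = {e₃, e₄, e₅}.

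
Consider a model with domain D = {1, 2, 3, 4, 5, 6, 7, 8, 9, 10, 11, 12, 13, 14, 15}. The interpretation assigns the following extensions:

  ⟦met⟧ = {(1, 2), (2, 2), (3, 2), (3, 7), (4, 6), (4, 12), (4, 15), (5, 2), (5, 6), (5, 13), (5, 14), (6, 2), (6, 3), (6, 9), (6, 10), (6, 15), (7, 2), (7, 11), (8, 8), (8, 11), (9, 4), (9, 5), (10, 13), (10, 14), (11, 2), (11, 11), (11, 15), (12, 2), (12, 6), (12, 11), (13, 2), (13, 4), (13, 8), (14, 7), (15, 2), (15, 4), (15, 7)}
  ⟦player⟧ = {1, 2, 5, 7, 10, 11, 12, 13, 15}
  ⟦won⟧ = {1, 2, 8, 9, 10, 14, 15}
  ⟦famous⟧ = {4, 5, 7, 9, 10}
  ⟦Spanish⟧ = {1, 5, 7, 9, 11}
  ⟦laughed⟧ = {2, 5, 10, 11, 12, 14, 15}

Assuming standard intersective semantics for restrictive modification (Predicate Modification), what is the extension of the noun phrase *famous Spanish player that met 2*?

{5, 7}

⟦that met 2⟧ = {x : ⟨x, 2⟩ ∈ ⟦met⟧} = {1, 2, 3, 5, 6, 7, 11, 12, 13, 15}
⟦player⟧ = {1, 2, 5, 7, 10, 11, 12, 13, 15}
… ∩ ⟦that met 2⟧ = {1, 2, 5, 7, 10, 11, 12, 13, 15} ∩ {1, 2, 3, 5, 6, 7, 11, 12, 13, 15} = {1, 2, 5, 7, 11, 12, 13, 15}
… ∩ ⟦famous⟧ = {1, 2, 5, 7, 11, 12, 13, 15} ∩ {4, 5, 7, 9, 10} = {5, 7}
… ∩ ⟦Spanish⟧ = {5, 7} ∩ {1, 5, 7, 9, 11} = {5, 7}
So ⟦famous Spanish player that met 2⟧ = {5, 7}.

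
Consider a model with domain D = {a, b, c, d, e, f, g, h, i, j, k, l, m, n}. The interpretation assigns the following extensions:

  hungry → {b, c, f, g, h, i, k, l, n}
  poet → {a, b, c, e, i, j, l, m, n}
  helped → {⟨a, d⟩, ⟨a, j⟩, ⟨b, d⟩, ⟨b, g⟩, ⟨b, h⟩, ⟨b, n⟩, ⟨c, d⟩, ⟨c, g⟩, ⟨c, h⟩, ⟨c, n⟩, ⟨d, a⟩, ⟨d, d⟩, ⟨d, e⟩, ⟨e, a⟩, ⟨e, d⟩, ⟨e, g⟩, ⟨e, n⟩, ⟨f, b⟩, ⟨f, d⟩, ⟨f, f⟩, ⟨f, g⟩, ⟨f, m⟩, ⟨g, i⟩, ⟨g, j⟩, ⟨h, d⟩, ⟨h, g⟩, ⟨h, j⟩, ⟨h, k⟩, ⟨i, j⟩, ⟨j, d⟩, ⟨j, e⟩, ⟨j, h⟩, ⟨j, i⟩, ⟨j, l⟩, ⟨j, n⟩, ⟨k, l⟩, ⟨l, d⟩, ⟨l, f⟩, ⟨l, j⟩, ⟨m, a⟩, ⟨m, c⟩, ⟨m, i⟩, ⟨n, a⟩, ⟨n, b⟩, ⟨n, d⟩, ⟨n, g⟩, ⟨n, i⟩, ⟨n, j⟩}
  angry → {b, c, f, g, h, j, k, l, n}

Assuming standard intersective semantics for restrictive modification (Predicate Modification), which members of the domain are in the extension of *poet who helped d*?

{a, b, c, e, j, l, n}

⟦who helped d⟧ = {x : ⟨x, d⟩ ∈ ⟦helped⟧} = {a, b, c, d, e, f, h, j, l, n}
⟦poet⟧ = {a, b, c, e, i, j, l, m, n}
… ∩ ⟦who helped d⟧ = {a, b, c, e, i, j, l, m, n} ∩ {a, b, c, d, e, f, h, j, l, n} = {a, b, c, e, j, l, n}
So ⟦poet who helped d⟧ = {a, b, c, e, j, l, n}.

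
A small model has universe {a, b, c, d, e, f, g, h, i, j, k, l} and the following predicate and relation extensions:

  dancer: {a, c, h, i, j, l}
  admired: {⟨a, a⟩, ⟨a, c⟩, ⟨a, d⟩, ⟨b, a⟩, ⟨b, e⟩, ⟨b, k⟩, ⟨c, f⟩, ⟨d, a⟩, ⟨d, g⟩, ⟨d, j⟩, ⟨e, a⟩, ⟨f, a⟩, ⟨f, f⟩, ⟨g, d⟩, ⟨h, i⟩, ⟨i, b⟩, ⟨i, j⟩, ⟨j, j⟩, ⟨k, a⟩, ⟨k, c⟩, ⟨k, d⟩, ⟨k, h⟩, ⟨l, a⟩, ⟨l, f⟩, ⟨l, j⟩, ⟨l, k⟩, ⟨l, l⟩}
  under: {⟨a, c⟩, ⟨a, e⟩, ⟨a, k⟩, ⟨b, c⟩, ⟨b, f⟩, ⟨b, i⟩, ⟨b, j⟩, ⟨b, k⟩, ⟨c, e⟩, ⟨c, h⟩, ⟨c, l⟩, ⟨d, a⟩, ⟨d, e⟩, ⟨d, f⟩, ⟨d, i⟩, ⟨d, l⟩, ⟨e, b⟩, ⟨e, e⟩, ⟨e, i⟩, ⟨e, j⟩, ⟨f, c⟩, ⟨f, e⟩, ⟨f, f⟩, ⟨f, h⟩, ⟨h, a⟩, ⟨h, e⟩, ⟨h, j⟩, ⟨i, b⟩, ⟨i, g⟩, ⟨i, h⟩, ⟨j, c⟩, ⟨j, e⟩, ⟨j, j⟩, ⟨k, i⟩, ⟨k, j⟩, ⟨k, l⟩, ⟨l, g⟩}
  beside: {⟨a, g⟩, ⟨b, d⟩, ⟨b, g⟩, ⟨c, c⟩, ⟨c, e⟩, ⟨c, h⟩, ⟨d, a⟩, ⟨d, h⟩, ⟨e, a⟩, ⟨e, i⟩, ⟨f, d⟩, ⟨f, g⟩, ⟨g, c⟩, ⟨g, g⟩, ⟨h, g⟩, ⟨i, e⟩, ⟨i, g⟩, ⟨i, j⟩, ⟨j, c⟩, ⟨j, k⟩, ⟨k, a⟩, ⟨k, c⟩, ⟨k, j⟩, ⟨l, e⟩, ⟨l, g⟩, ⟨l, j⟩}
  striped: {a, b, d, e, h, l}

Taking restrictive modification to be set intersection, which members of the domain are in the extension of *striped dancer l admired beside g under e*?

⟦l admired⟧ = {x : ⟨l, x⟩ ∈ ⟦admired⟧} = {a, f, j, k, l}
⟦beside g⟧ = {x : ⟨x, g⟩ ∈ ⟦beside⟧} = {a, b, f, g, h, i, l}
⟦under e⟧ = {x : ⟨x, e⟩ ∈ ⟦under⟧} = {a, c, d, e, f, h, j}
⟦dancer⟧ = {a, c, h, i, j, l}
… ∩ ⟦l admired⟧ = {a, c, h, i, j, l} ∩ {a, f, j, k, l} = {a, j, l}
… ∩ ⟦beside g⟧ = {a, j, l} ∩ {a, b, f, g, h, i, l} = {a, l}
… ∩ ⟦under e⟧ = {a, l} ∩ {a, c, d, e, f, h, j} = {a}
… ∩ ⟦striped⟧ = {a} ∩ {a, b, d, e, h, l} = {a}
So ⟦striped dancer l admired beside g under e⟧ = {a}.

{a}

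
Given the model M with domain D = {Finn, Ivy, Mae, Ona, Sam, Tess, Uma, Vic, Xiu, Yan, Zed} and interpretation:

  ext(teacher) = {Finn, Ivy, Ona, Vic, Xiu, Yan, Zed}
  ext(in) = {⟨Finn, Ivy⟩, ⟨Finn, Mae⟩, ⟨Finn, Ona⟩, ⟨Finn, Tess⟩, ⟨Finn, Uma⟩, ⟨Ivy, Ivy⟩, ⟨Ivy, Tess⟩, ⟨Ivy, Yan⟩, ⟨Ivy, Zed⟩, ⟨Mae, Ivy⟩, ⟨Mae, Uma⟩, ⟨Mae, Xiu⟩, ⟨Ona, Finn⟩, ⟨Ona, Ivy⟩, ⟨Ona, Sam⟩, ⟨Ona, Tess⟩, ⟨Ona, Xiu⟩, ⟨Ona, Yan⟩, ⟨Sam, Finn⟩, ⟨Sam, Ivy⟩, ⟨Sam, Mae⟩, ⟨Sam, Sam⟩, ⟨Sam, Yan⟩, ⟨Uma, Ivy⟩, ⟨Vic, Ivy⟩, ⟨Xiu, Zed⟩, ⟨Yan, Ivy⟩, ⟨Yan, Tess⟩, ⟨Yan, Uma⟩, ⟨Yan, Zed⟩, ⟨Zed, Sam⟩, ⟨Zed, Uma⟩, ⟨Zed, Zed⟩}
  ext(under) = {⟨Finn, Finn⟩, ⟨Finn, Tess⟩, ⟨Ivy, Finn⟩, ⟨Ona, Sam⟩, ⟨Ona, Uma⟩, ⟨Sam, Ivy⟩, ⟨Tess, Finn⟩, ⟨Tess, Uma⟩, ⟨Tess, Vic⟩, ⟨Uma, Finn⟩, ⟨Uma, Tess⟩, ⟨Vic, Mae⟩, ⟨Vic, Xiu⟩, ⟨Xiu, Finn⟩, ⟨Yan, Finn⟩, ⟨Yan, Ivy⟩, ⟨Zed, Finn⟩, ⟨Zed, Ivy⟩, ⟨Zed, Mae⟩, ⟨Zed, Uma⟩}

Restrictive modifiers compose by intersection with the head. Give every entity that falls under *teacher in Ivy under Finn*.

⟦in Ivy⟧ = {x : ⟨x, Ivy⟩ ∈ ⟦in⟧} = {Finn, Ivy, Mae, Ona, Sam, Uma, Vic, Yan}
⟦under Finn⟧ = {x : ⟨x, Finn⟩ ∈ ⟦under⟧} = {Finn, Ivy, Tess, Uma, Xiu, Yan, Zed}
⟦teacher⟧ = {Finn, Ivy, Ona, Vic, Xiu, Yan, Zed}
… ∩ ⟦in Ivy⟧ = {Finn, Ivy, Ona, Vic, Xiu, Yan, Zed} ∩ {Finn, Ivy, Mae, Ona, Sam, Uma, Vic, Yan} = {Finn, Ivy, Ona, Vic, Yan}
… ∩ ⟦under Finn⟧ = {Finn, Ivy, Ona, Vic, Yan} ∩ {Finn, Ivy, Tess, Uma, Xiu, Yan, Zed} = {Finn, Ivy, Yan}
So ⟦teacher in Ivy under Finn⟧ = {Finn, Ivy, Yan}.

{Finn, Ivy, Yan}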